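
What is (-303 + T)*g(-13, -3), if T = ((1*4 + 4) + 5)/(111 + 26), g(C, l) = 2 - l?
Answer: -207490/137 ≈ -1514.5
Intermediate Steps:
T = 13/137 (T = ((4 + 4) + 5)/137 = (8 + 5)*(1/137) = 13*(1/137) = 13/137 ≈ 0.094890)
(-303 + T)*g(-13, -3) = (-303 + 13/137)*(2 - 1*(-3)) = -41498*(2 + 3)/137 = -41498/137*5 = -207490/137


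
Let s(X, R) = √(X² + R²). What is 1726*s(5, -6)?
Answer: 1726*√61 ≈ 13480.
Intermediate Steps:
s(X, R) = √(R² + X²)
1726*s(5, -6) = 1726*√((-6)² + 5²) = 1726*√(36 + 25) = 1726*√61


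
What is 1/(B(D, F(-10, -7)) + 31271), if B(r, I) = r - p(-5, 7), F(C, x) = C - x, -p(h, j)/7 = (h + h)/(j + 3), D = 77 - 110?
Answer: 1/31231 ≈ 3.2019e-5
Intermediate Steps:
D = -33
p(h, j) = -14*h/(3 + j) (p(h, j) = -7*(h + h)/(j + 3) = -7*2*h/(3 + j) = -14*h/(3 + j))
B(r, I) = -7 + r (B(r, I) = r - (-14)*(-5)/(3 + 7) = r - (-14)*(-5)/10 = r - 1*7 = r - 7 = -7 + r)
1/(B(D, F(-10, -7)) + 31271) = 1/((-7 - 33) + 31271) = 1/(-40 + 31271) = 1/31231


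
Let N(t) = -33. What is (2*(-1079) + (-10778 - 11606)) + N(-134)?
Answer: -24575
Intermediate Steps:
(2*(-1079) + (-10778 - 11606)) + N(-134) = (2*(-1079) + (-10778 - 11606)) - 33 = (-2158 - 22384) - 33 = -24542 - 33 = -24575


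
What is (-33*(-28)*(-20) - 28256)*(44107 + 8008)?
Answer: -2435646640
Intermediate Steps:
(-33*(-28)*(-20) - 28256)*(44107 + 8008) = (924*(-20) - 28256)*52115 = (-18480 - 28256)*52115 = -46736*52115 = -2435646640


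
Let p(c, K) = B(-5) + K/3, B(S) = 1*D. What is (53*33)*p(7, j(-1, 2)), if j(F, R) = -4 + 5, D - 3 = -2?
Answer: 2332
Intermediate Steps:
D = 1 (D = 3 - 2 = 1)
j(F, R) = 1
B(S) = 1 (B(S) = 1*1 = 1)
p(c, K) = 1 + K/3
(53*33)*p(7, j(-1, 2)) = (53*33)*(1 + (⅓)*1) = 1749*(1 + ⅓) = 1749*(4/3) = 2332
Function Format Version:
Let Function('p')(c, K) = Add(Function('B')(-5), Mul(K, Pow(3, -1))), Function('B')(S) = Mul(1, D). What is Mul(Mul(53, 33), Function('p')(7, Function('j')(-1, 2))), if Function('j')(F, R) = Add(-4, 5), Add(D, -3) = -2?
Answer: 2332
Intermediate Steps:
D = 1 (D = Add(3, -2) = 1)
Function('j')(F, R) = 1
Function('B')(S) = 1 (Function('B')(S) = Mul(1, 1) = 1)
Function('p')(c, K) = Add(1, Mul(Rational(1, 3), K)) (Function('p')(c, K) = Add(1, Mul(K, Pow(3, -1))) = Add(1, Mul(K, Rational(1, 3))) = Add(1, Mul(Rational(1, 3), K)))
Mul(Mul(53, 33), Function('p')(7, Function('j')(-1, 2))) = Mul(Mul(53, 33), Add(1, Mul(Rational(1, 3), 1))) = Mul(1749, Add(1, Rational(1, 3))) = Mul(1749, Rational(4, 3)) = 2332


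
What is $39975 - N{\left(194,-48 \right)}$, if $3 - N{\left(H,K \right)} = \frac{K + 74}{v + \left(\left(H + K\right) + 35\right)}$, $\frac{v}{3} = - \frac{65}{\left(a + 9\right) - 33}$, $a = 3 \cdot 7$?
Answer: $\frac{4916569}{123} \approx 39972.0$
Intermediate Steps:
$a = 21$
$v = 65$ ($v = 3 \left(- \frac{65}{\left(21 + 9\right) - 33}\right) = 3 \left(- \frac{65}{30 - 33}\right) = 3 \left(- \frac{65}{-3}\right) = 3 \left(\left(-65\right) \left(- \frac{1}{3}\right)\right) = 3 \cdot \frac{65}{3} = 65$)
$N{\left(H,K \right)} = 3 - \frac{74 + K}{100 + H + K}$ ($N{\left(H,K \right)} = 3 - \frac{K + 74}{65 + \left(\left(H + K\right) + 35\right)} = 3 - \frac{74 + K}{65 + \left(35 + H + K\right)} = 3 - \frac{74 + K}{100 + H + K}$)
$39975 - N{\left(194,-48 \right)} = 39975 - \frac{226 + 2 \left(-48\right) + 3 \cdot 194}{100 + 194 - 48} = 39975 - \frac{226 - 96 + 582}{246} = 39975 - \frac{1}{246} \cdot 712 = 39975 - \frac{356}{123} = \frac{4916569}{123}$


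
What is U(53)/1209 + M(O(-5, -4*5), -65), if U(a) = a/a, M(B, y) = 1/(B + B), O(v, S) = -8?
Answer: -1193/19344 ≈ -0.061673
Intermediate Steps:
M(B, y) = 1/(2*B)
U(a) = 1
U(53)/1209 + M(O(-5, -4*5), -65) = 1/1209 + (1/2)/(-8) = 1*(1/1209) + (1/2)*(-1/8) = 1/1209 - 1/16 = -1193/19344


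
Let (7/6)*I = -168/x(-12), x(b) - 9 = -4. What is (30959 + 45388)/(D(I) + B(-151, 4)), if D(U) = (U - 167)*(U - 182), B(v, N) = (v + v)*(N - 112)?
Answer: 1908675/1847266 ≈ 1.0332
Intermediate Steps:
x(b) = 5 (x(b) = 9 - 4 = 5)
I = -144/5 (I = 6*(-168/5)/7 = 6*(-168*⅕)/7 = (6/7)*(-168/5) = -144/5 ≈ -28.800)
B(v, N) = 2*v*(-112 + N) (B(v, N) = (2*v)*(-112 + N) = 2*v*(-112 + N))
D(U) = (-182 + U)*(-167 + U) (D(U) = (-167 + U)*(-182 + U) = (-182 + U)*(-167 + U))
(30959 + 45388)/(D(I) + B(-151, 4)) = (30959 + 45388)/((30394 + (-144/5)² - 349*(-144/5)) + 2*(-151)*(-112 + 4)) = 76347/((30394 + 20736/25 + 50256/5) + 2*(-151)*(-108)) = 76347/(1031866/25 + 32616) = 76347/(1847266/25) = 76347*(25/1847266) = 1908675/1847266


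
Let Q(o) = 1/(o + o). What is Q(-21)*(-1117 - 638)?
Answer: 585/14 ≈ 41.786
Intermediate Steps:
Q(o) = 1/(2*o)
Q(-21)*(-1117 - 638) = ((½)/(-21))*(-1117 - 638) = ((½)*(-1/21))*(-1755) = -1/42*(-1755) = 585/14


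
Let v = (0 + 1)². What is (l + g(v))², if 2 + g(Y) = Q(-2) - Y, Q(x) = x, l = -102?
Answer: 11449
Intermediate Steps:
v = 1 (v = 1² = 1)
g(Y) = -4 - Y (g(Y) = -2 + (-2 - Y) = -4 - Y)
(l + g(v))² = (-102 + (-4 - 1*1))² = (-102 + (-4 - 1))² = (-102 - 5)² = (-107)² = 11449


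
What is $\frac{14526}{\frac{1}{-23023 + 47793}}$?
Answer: $359809020$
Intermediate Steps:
$\frac{14526}{\frac{1}{-23023 + 47793}} = \frac{14526}{\frac{1}{24770}} = 14526 \frac{1}{\frac{1}{24770}} = 14526 \cdot 24770 = 359809020$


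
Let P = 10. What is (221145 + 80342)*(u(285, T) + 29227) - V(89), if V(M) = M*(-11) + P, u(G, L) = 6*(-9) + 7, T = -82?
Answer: 8797391629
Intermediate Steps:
u(G, L) = -47 (u(G, L) = -54 + 7 = -47)
V(M) = 10 - 11*M (V(M) = M*(-11) + 10 = -11*M + 10 = 10 - 11*M)
(221145 + 80342)*(u(285, T) + 29227) - V(89) = (221145 + 80342)*(-47 + 29227) - (10 - 11*89) = 301487*29180 - (10 - 979) = 8797390660 - 1*(-969) = 8797390660 + 969 = 8797391629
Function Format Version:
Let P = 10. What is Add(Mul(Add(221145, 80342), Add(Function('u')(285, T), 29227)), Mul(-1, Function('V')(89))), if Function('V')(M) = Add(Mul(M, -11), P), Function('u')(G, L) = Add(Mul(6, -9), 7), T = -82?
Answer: 8797391629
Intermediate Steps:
Function('u')(G, L) = -47 (Function('u')(G, L) = Add(-54, 7) = -47)
Function('V')(M) = Add(10, Mul(-11, M)) (Function('V')(M) = Add(Mul(M, -11), 10) = Add(Mul(-11, M), 10) = Add(10, Mul(-11, M)))
Add(Mul(Add(221145, 80342), Add(Function('u')(285, T), 29227)), Mul(-1, Function('V')(89))) = Add(Mul(Add(221145, 80342), Add(-47, 29227)), Mul(-1, Add(10, Mul(-11, 89)))) = Add(Mul(301487, 29180), Mul(-1, Add(10, -979))) = Add(8797390660, Mul(-1, -969)) = Add(8797390660, 969) = 8797391629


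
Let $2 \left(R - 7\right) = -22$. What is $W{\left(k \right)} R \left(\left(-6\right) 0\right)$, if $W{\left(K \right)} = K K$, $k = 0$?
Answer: $0$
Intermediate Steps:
$R = -4$ ($R = 7 + \frac{1}{2} \left(-22\right) = 7 - 11 = -4$)
$W{\left(K \right)} = K^{2}$
$W{\left(k \right)} R \left(\left(-6\right) 0\right) = 0^{2} \left(-4\right) \left(\left(-6\right) 0\right) = 0 \left(-4\right) 0 = 0 \cdot 0 = 0$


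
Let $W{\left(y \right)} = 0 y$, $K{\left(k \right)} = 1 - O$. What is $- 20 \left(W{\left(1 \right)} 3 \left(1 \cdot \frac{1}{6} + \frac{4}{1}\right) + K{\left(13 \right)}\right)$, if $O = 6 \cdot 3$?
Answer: $340$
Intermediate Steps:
$O = 18$
$K{\left(k \right)} = -17$ ($K{\left(k \right)} = 1 - 18 = -17$)
$W{\left(y \right)} = 0$
$- 20 \left(W{\left(1 \right)} 3 \left(1 \cdot \frac{1}{6} + \frac{4}{1}\right) + K{\left(13 \right)}\right) = - 20 \left(0 \cdot 3 \left(1 \cdot \frac{1}{6} + \frac{4}{1}\right) - 17\right) = - 20 \left(0 \left(1 \cdot \frac{1}{6} + 4 \cdot 1\right) - 17\right) = - 20 \left(0 \left(\frac{1}{6} + 4\right) - 17\right) = - 20 \left(0 \cdot \frac{25}{6} - 17\right) = - 20 \left(0 - 17\right) = \left(-20\right) \left(-17\right) = 340$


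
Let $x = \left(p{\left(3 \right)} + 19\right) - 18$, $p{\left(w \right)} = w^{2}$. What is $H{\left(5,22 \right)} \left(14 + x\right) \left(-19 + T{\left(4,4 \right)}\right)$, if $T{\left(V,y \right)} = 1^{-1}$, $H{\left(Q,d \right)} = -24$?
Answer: $10368$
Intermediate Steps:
$T{\left(V,y \right)} = 1$
$x = 10$ ($x = \left(3^{2} + 19\right) - 18 = \left(9 + 19\right) - 18 = 28 - 18 = 10$)
$H{\left(5,22 \right)} \left(14 + x\right) \left(-19 + T{\left(4,4 \right)}\right) = - 24 \left(14 + 10\right) \left(-19 + 1\right) = - 24 \cdot 24 \left(-18\right) = \left(-24\right) \left(-432\right) = 10368$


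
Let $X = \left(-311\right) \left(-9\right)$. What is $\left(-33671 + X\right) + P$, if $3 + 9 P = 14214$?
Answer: $-29293$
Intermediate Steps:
$P = 1579$ ($P = - \frac{1}{3} + \frac{1}{9} \cdot 14214 = - \frac{1}{3} + \frac{4738}{3} = 1579$)
$X = 2799$
$\left(-33671 + X\right) + P = \left(-33671 + 2799\right) + 1579 = -30872 + 1579 = -29293$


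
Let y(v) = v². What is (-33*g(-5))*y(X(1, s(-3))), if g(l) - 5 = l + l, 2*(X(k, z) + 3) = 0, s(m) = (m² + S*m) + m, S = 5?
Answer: 1485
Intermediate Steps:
s(m) = m² + 6*m (s(m) = (m² + 5*m) + m = m² + 6*m)
X(k, z) = -3 (X(k, z) = -3 + (½)*0 = -3 + 0 = -3)
g(l) = 5 + 2*l (g(l) = 5 + (l + l) = 5 + 2*l)
(-33*g(-5))*y(X(1, s(-3))) = -33*(5 + 2*(-5))*(-3)² = -33*(5 - 10)*9 = -33*(-5)*9 = 165*9 = 1485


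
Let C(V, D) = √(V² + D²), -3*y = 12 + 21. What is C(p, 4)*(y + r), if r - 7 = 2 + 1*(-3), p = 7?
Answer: -5*√65 ≈ -40.311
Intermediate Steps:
r = 6 (r = 7 + (2 + 1*(-3)) = 7 + (2 - 3) = 7 - 1 = 6)
y = -11 (y = -(12 + 21)/3 = -⅓*33 = -11)
C(V, D) = √(D² + V²)
C(p, 4)*(y + r) = √(4² + 7²)*(-11 + 6) = √(16 + 49)*(-5) = √65*(-5) = -5*√65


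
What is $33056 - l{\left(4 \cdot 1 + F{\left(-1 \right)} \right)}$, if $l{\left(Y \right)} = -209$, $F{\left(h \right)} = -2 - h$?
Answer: $33265$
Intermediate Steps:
$33056 - l{\left(4 \cdot 1 + F{\left(-1 \right)} \right)} = 33056 - -209 = 33056 + 209 = 33265$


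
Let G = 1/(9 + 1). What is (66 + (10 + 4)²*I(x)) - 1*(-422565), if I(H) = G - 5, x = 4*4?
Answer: 2108353/5 ≈ 4.2167e+5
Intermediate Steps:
x = 16
G = ⅒ (G = 1/10 = ⅒ ≈ 0.10000)
I(H) = -49/10 (I(H) = ⅒ - 5 = -49/10)
(66 + (10 + 4)²*I(x)) - 1*(-422565) = (66 + (10 + 4)²*(-49/10)) - 1*(-422565) = (66 + 14²*(-49/10)) + 422565 = (66 + 196*(-49/10)) + 422565 = (66 - 4802/5) + 422565 = -4472/5 + 422565 = 2108353/5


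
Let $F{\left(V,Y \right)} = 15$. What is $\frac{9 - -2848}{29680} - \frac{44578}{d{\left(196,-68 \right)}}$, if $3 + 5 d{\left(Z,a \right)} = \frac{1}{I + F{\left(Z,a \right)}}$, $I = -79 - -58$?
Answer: $\frac{39692305483}{563920} \approx 70386.0$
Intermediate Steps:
$I = -21$ ($I = -79 + 58 = -21$)
$d{\left(Z,a \right)} = - \frac{19}{30}$ ($d{\left(Z,a \right)} = - \frac{3}{5} + \frac{1}{5 \left(-21 + 15\right)} = - \frac{3}{5} + \frac{1}{5 \left(-6\right)} = - \frac{3}{5} + \frac{1}{5} \left(- \frac{1}{6}\right) = - \frac{3}{5} - \frac{1}{30} = - \frac{19}{30}$)
$\frac{9 - -2848}{29680} - \frac{44578}{d{\left(196,-68 \right)}} = \frac{9 - -2848}{29680} - \frac{44578}{- \frac{19}{30}} = \left(9 + 2848\right) \frac{1}{29680} - - \frac{1337340}{19} = 2857 \cdot \frac{1}{29680} + \frac{1337340}{19} = \frac{2857}{29680} + \frac{1337340}{19} = \frac{39692305483}{563920}$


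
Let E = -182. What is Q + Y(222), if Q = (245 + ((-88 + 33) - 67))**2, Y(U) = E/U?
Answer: 1679228/111 ≈ 15128.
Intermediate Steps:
Y(U) = -182/U
Q = 15129 (Q = (245 + (-55 - 67))**2 = (245 - 122)**2 = 123**2 = 15129)
Q + Y(222) = 15129 - 182/222 = 15129 - 182*1/222 = 15129 - 91/111 = 1679228/111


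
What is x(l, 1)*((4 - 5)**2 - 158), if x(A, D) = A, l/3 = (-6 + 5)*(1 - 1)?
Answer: 0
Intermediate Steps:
l = 0 (l = 3*((-6 + 5)*(1 - 1)) = 3*(-1*0) = 3*0 = 0)
x(l, 1)*((4 - 5)**2 - 158) = 0*((4 - 5)**2 - 158) = 0*((-1)**2 - 158) = 0*(1 - 158) = 0*(-157) = 0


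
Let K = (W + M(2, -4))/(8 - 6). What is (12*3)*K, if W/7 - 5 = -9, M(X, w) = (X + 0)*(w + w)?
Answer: -792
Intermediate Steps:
M(X, w) = 2*X*w (M(X, w) = X*(2*w) = 2*X*w)
W = -28 (W = 35 + 7*(-9) = 35 - 63 = -28)
K = -22 (K = (-28 + 2*2*(-4))/(8 - 6) = (-28 - 16)/2 = -44*½ = -22)
(12*3)*K = (12*3)*(-22) = 36*(-22) = -792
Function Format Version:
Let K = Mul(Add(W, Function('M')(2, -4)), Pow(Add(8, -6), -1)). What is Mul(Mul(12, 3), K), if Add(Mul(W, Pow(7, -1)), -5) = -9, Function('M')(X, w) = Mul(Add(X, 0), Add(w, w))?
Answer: -792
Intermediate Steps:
Function('M')(X, w) = Mul(2, X, w) (Function('M')(X, w) = Mul(X, Mul(2, w)) = Mul(2, X, w))
W = -28 (W = Add(35, Mul(7, -9)) = Add(35, -63) = -28)
K = -22 (K = Mul(Add(-28, Mul(2, 2, -4)), Pow(Add(8, -6), -1)) = Mul(Add(-28, -16), Pow(2, -1)) = Mul(-44, Rational(1, 2)) = -22)
Mul(Mul(12, 3), K) = Mul(Mul(12, 3), -22) = Mul(36, -22) = -792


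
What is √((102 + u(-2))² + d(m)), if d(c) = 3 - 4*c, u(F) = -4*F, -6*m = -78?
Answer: 3*√1339 ≈ 109.78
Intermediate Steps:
m = 13 (m = -⅙*(-78) = 13)
√((102 + u(-2))² + d(m)) = √((102 - 4*(-2))² + (3 - 4*13)) = √((102 + 8)² + (3 - 52)) = √(110² - 49) = √(12100 - 49) = √12051 = 3*√1339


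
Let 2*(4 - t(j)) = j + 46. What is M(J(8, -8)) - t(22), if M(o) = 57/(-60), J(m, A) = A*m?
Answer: 581/20 ≈ 29.050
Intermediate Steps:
t(j) = -19 - j/2 (t(j) = 4 - (j + 46)/2 = 4 - (46 + j)/2 = 4 + (-23 - j/2) = -19 - j/2)
M(o) = -19/20 (M(o) = 57*(-1/60) = -19/20)
M(J(8, -8)) - t(22) = -19/20 - (-19 - ½*22) = -19/20 - (-19 - 11) = -19/20 - 1*(-30) = -19/20 + 30 = 581/20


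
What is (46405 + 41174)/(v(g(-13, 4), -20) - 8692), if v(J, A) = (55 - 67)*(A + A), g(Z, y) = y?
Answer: -87579/8212 ≈ -10.665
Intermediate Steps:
v(J, A) = -24*A
(46405 + 41174)/(v(g(-13, 4), -20) - 8692) = (46405 + 41174)/(-24*(-20) - 8692) = 87579/(480 - 8692) = 87579/(-8212) = 87579*(-1/8212) = -87579/8212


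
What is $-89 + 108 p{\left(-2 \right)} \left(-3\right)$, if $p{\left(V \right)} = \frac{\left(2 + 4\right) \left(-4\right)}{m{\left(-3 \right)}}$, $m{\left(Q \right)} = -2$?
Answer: $-3977$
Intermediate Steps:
$p{\left(V \right)} = 12$ ($p{\left(V \right)} = \frac{\left(2 + 4\right) \left(-4\right)}{-2} = 6 \left(-4\right) \left(- \frac{1}{2}\right) = \left(-24\right) \left(- \frac{1}{2}\right) = 12$)
$-89 + 108 p{\left(-2 \right)} \left(-3\right) = -89 + 108 \cdot 12 \left(-3\right) = -89 + 108 \left(-36\right) = -89 - 3888 = -3977$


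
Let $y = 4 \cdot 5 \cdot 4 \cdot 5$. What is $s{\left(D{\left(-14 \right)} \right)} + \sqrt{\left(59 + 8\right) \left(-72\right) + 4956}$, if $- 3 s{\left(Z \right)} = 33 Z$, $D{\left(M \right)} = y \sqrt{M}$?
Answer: $2 \sqrt{33} - 4400 i \sqrt{14} \approx 11.489 - 16463.0 i$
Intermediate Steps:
$y = 400$ ($y = 4 \cdot 20 \cdot 5 = 4 \cdot 100 = 400$)
$D{\left(M \right)} = 400 \sqrt{M}$
$s{\left(Z \right)} = - 11 Z$ ($s{\left(Z \right)} = - \frac{33 Z}{3} = - 11 Z$)
$s{\left(D{\left(-14 \right)} \right)} + \sqrt{\left(59 + 8\right) \left(-72\right) + 4956} = - 11 \cdot 400 \sqrt{-14} + \sqrt{\left(59 + 8\right) \left(-72\right) + 4956} = - 11 \cdot 400 i \sqrt{14} + \sqrt{67 \left(-72\right) + 4956} = - 11 \cdot 400 i \sqrt{14} + \sqrt{-4824 + 4956} = - 4400 i \sqrt{14} + \sqrt{132} = - 4400 i \sqrt{14} + 2 \sqrt{33} = 2 \sqrt{33} - 4400 i \sqrt{14}$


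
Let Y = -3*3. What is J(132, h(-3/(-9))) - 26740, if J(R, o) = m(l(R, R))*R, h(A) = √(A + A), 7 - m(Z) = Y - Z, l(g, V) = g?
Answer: -7204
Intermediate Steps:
Y = -9
m(Z) = 16 + Z (m(Z) = 7 - (-9 - Z) = 7 + (9 + Z) = 16 + Z)
h(A) = √2*√A (h(A) = √(2*A) = √2*√A)
J(R, o) = R*(16 + R) (J(R, o) = (16 + R)*R = R*(16 + R))
J(132, h(-3/(-9))) - 26740 = 132*(16 + 132) - 26740 = 132*148 - 26740 = 19536 - 26740 = -7204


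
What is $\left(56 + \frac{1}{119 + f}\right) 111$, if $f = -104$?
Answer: $\frac{31117}{5} \approx 6223.4$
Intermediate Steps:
$\left(56 + \frac{1}{119 + f}\right) 111 = \left(56 + \frac{1}{119 - 104}\right) 111 = \left(56 + \frac{1}{15}\right) 111 = \frac{841}{15} \cdot 111 = \frac{31117}{5}$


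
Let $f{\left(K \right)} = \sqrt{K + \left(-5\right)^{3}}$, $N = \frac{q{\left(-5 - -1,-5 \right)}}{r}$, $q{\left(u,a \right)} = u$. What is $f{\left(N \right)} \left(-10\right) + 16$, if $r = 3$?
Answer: $16 - \frac{10 i \sqrt{1137}}{3} \approx 16.0 - 112.4 i$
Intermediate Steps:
$N = - \frac{4}{3}$ ($N = \frac{-5 - -1}{3} = \left(-5 + 1\right) \frac{1}{3} = \left(-4\right) \frac{1}{3} = - \frac{4}{3} \approx -1.3333$)
$f{\left(K \right)} = \sqrt{-125 + K}$ ($f{\left(K \right)} = \sqrt{K - 125} = \sqrt{-125 + K}$)
$f{\left(N \right)} \left(-10\right) + 16 = \sqrt{-125 - \frac{4}{3}} \left(-10\right) + 16 = \sqrt{- \frac{379}{3}} \left(-10\right) + 16 = \frac{i \sqrt{1137}}{3} \left(-10\right) + 16 = - \frac{10 i \sqrt{1137}}{3} + 16 = 16 - \frac{10 i \sqrt{1137}}{3}$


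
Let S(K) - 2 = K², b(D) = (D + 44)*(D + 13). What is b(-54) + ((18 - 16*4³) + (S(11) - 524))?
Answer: -997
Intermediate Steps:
b(D) = (13 + D)*(44 + D) (b(D) = (44 + D)*(13 + D) = (13 + D)*(44 + D))
S(K) = 2 + K²
b(-54) + ((18 - 16*4³) + (S(11) - 524)) = (572 + (-54)² + 57*(-54)) + ((18 - 16*4³) + ((2 + 11²) - 524)) = (572 + 2916 - 3078) + ((18 - 16*64) + ((2 + 121) - 524)) = 410 + ((18 - 1024) + (123 - 524)) = 410 + (-1006 - 401) = 410 - 1407 = -997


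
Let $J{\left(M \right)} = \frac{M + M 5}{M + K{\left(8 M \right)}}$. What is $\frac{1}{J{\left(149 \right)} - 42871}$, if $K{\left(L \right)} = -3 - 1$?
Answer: $- \frac{145}{6215401} \approx -2.3329 \cdot 10^{-5}$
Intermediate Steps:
$K{\left(L \right)} = -4$ ($K{\left(L \right)} = -3 - 1 = -4$)
$J{\left(M \right)} = \frac{6 M}{-4 + M}$ ($J{\left(M \right)} = \frac{M + M 5}{M - 4} = \frac{M + 5 M}{-4 + M} = \frac{6 M}{-4 + M}$)
$\frac{1}{J{\left(149 \right)} - 42871} = \frac{1}{6 \cdot 149 \frac{1}{-4 + 149} - 42871} = \frac{1}{6 \cdot 149 \cdot \frac{1}{145} - 42871} = \frac{1}{\frac{894}{145} - 42871} = \frac{1}{- \frac{6215401}{145}} = - \frac{145}{6215401}$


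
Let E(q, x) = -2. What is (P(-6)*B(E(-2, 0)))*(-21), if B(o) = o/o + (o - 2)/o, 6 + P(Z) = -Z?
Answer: 0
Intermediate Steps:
P(Z) = -6 - Z
B(o) = 1 + (-2 + o)/o
(P(-6)*B(E(-2, 0)))*(-21) = ((-6 - 1*(-6))*(2 - 2/(-2)))*(-21) = ((-6 + 6)*(2 - 2*(-½)))*(-21) = (0*(2 + 1))*(-21) = (0*3)*(-21) = 0*(-21) = 0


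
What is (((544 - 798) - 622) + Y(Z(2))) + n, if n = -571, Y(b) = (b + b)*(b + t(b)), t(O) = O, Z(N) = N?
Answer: -1431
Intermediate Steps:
Y(b) = 4*b**2 (Y(b) = (b + b)*(b + b) = (2*b)*(2*b) = 4*b**2)
(((544 - 798) - 622) + Y(Z(2))) + n = (((544 - 798) - 622) + 4*2**2) - 571 = ((-254 - 622) + 4*4) - 571 = (-876 + 16) - 571 = -860 - 571 = -1431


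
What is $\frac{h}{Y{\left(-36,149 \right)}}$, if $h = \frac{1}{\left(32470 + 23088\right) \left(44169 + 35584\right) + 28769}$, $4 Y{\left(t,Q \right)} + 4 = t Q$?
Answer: $- \frac{1}{5946329455506} \approx -1.6817 \cdot 10^{-13}$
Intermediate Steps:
$Y{\left(t,Q \right)} = -1 + \frac{Q t}{4}$ ($Y{\left(t,Q \right)} = -1 + \frac{t Q}{4} = -1 + \frac{Q t}{4}$)
$h = \frac{1}{4430945943}$ ($h = \frac{1}{55558 \cdot 79753 + 28769} = \frac{1}{4430917174 + 28769} = \frac{1}{4430945943} \approx 2.2569 \cdot 10^{-10}$)
$\frac{h}{Y{\left(-36,149 \right)}} = \frac{1}{4430945943 \left(-1 + \frac{1}{4} \cdot 149 \left(-36\right)\right)} = \frac{1}{4430945943 \left(-1 - 1341\right)} = \frac{1}{4430945943 \left(-1342\right)} = \frac{1}{4430945943} \left(- \frac{1}{1342}\right) = - \frac{1}{5946329455506}$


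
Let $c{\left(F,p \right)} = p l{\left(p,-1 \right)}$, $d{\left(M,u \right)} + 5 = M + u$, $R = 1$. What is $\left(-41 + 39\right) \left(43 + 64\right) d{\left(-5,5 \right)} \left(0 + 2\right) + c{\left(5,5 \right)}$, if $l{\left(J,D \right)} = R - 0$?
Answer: $2145$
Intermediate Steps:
$d{\left(M,u \right)} = -5 + M + u$ ($d{\left(M,u \right)} = -5 + \left(M + u\right) = -5 + M + u$)
$l{\left(J,D \right)} = 1$ ($l{\left(J,D \right)} = 1 - 0 = 1 + 0 = 1$)
$c{\left(F,p \right)} = p$ ($c{\left(F,p \right)} = p 1 = p$)
$\left(-41 + 39\right) \left(43 + 64\right) d{\left(-5,5 \right)} \left(0 + 2\right) + c{\left(5,5 \right)} = \left(-41 + 39\right) \left(43 + 64\right) \left(-5 - 5 + 5\right) \left(0 + 2\right) + 5 = \left(-2\right) 107 \left(\left(-5\right) 2\right) + 5 = \left(-214\right) \left(-10\right) + 5 = 2140 + 5 = 2145$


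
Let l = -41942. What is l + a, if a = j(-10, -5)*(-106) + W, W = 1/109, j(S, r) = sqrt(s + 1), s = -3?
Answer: -4571677/109 - 106*I*sqrt(2) ≈ -41942.0 - 149.91*I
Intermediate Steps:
j(S, r) = I*sqrt(2) (j(S, r) = sqrt(-3 + 1) = sqrt(-2) = I*sqrt(2))
W = 1/109 ≈ 0.0091743
a = 1/109 - 106*I*sqrt(2) (a = (I*sqrt(2))*(-106) + 1/109 = -106*I*sqrt(2) + 1/109 = 1/109 - 106*I*sqrt(2) ≈ 0.0091743 - 149.91*I)
l + a = -41942 + (1/109 - 106*I*sqrt(2)) = -4571677/109 - 106*I*sqrt(2)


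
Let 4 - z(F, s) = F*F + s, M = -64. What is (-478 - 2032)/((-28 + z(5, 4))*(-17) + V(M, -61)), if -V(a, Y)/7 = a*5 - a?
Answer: -2510/2693 ≈ -0.93205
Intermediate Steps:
z(F, s) = 4 - s - F**2 (z(F, s) = 4 - (F*F + s) = 4 - (F**2 + s) = 4 - (s + F**2) = 4 + (-s - F**2) = 4 - s - F**2)
V(a, Y) = -28*a (V(a, Y) = -7*(a*5 - a) = -7*(5*a - a) = -28*a)
(-478 - 2032)/((-28 + z(5, 4))*(-17) + V(M, -61)) = (-478 - 2032)/((-28 + (4 - 1*4 - 1*5**2))*(-17) - 28*(-64)) = -2510/((-28 + (4 - 4 - 1*25))*(-17) + 1792) = -2510/((-28 + (4 - 4 - 25))*(-17) + 1792) = -2510/((-28 - 25)*(-17) + 1792) = -2510/(-53*(-17) + 1792) = -2510/(901 + 1792) = -2510/2693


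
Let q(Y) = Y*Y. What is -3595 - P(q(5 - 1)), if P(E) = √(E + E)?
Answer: -3595 - 4*√2 ≈ -3600.7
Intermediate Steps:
q(Y) = Y²
P(E) = √2*√E (P(E) = √(2*E) = √2*√E)
-3595 - P(q(5 - 1)) = -3595 - √2*√((5 - 1)²) = -3595 - √2*√(4²) = -3595 - √2*√16 = -3595 - √2*4 = -3595 - 4*√2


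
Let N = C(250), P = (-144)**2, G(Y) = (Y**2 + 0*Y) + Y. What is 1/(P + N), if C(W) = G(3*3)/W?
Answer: 25/518409 ≈ 4.8224e-5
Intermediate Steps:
G(Y) = Y + Y**2 (G(Y) = (Y**2 + 0) + Y = Y**2 + Y = Y + Y**2)
P = 20736
C(W) = 90/W (C(W) = ((3*3)*(1 + 3*3))/W = (9*(1 + 9))/W = (9*10)/W = 90/W)
N = 9/25 (N = 90/250 = 90*(1/250) = 9/25 ≈ 0.36000)
1/(P + N) = 1/(20736 + 9/25) = 1/(518409/25) = 25/518409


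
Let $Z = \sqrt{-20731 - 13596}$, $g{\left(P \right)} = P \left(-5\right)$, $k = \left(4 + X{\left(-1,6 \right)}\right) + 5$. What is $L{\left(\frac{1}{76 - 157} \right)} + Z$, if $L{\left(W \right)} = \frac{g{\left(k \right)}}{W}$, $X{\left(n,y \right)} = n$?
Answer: $3240 + i \sqrt{34327} \approx 3240.0 + 185.28 i$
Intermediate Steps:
$k = 8$ ($k = \left(4 - 1\right) + 5 = 3 + 5 = 8$)
$g{\left(P \right)} = - 5 P$
$Z = i \sqrt{34327}$ ($Z = \sqrt{-34327} = i \sqrt{34327} \approx 185.28 i$)
$L{\left(W \right)} = - \frac{40}{W}$ ($L{\left(W \right)} = \frac{\left(-5\right) 8}{W} = - \frac{40}{W}$)
$L{\left(\frac{1}{76 - 157} \right)} + Z = - \frac{40}{\frac{1}{76 - 157}} + i \sqrt{34327} = - \frac{40}{\frac{1}{-81}} + i \sqrt{34327} = - \frac{40}{- \frac{1}{81}} + i \sqrt{34327} = \left(-40\right) \left(-81\right) + i \sqrt{34327} = 3240 + i \sqrt{34327}$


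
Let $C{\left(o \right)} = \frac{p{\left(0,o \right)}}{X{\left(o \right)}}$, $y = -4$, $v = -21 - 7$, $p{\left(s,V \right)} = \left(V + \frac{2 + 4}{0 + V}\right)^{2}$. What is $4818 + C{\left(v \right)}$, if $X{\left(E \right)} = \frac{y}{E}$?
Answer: $\frac{290929}{28} \approx 10390.0$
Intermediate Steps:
$p{\left(s,V \right)} = \left(V + \frac{6}{V}\right)^{2}$
$v = -28$
$X{\left(E \right)} = - \frac{4}{E}$
$C{\left(o \right)} = - \frac{\left(6 + o^{2}\right)^{2}}{4 o}$ ($C{\left(o \right)} = \frac{\frac{1}{o^{2}} \left(6 + o^{2}\right)^{2}}{\left(-4\right) \frac{1}{o}} = \frac{\left(6 + o^{2}\right)^{2}}{o^{2}} \left(- \frac{o}{4}\right) = - \frac{\left(6 + o^{2}\right)^{2}}{4 o}$)
$4818 + C{\left(v \right)} = 4818 - \frac{\left(6 + \left(-28\right)^{2}\right)^{2}}{4 \left(-28\right)} = 4818 - - \frac{\left(6 + 784\right)^{2}}{112} = 4818 - - \frac{790^{2}}{112} = 4818 - \left(- \frac{1}{112}\right) 624100 = 4818 + \frac{156025}{28} = \frac{290929}{28}$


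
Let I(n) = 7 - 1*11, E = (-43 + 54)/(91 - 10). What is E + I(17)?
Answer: -313/81 ≈ -3.8642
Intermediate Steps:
E = 11/81 ≈ 0.13580
I(n) = -4 (I(n) = 7 - 11 = -4)
E + I(17) = 11/81 - 4 = -313/81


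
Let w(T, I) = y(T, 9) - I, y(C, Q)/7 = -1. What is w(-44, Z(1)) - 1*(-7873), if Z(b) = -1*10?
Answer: 7876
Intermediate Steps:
y(C, Q) = -7 (y(C, Q) = 7*(-1) = -7)
Z(b) = -10
w(T, I) = -7 - I
w(-44, Z(1)) - 1*(-7873) = (-7 - 1*(-10)) - 1*(-7873) = (-7 + 10) + 7873 = 3 + 7873 = 7876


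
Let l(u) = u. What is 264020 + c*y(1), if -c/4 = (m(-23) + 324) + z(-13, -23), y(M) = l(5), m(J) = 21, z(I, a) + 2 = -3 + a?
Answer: 257680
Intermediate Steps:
z(I, a) = -5 + a (z(I, a) = -2 + (-3 + a) = -5 + a)
y(M) = 5
c = -1268 (c = -4*((21 + 324) + (-5 - 23)) = -4*(345 - 28) = -4*317 = -1268)
264020 + c*y(1) = 264020 - 1268*5 = 264020 - 6340 = 257680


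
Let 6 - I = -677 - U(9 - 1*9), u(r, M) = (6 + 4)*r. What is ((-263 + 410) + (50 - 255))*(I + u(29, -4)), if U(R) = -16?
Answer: -55506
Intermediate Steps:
u(r, M) = 10*r
I = 667 (I = 6 - (-677 - 1*(-16)) = 6 - (-677 + 16) = 6 - 1*(-661) = 6 + 661 = 667)
((-263 + 410) + (50 - 255))*(I + u(29, -4)) = ((-263 + 410) + (50 - 255))*(667 + 10*29) = (147 - 205)*(667 + 290) = -58*957 = -55506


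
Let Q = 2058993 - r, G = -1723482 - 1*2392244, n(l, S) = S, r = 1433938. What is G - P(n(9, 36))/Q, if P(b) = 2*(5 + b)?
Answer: -2572555115012/625055 ≈ -4.1157e+6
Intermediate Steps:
P(b) = 10 + 2*b
G = -4115726 (G = -1723482 - 2392244 = -4115726)
Q = 625055 (Q = 2058993 - 1*1433938 = 2058993 - 1433938 = 625055)
G - P(n(9, 36))/Q = -4115726 - (10 + 2*36)/625055 = -4115726 - (10 + 72)/625055 = -4115726 - 82/625055 = -2572555115012/625055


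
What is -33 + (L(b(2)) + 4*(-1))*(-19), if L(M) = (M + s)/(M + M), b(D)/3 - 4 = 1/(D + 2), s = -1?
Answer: 3493/102 ≈ 34.245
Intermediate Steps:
b(D) = 12 + 3/(2 + D) (b(D) = 12 + 3/(D + 2) = 12 + 3/(2 + D))
L(M) = (-1 + M)/(2*M) (L(M) = (M - 1)/(M + M) = (-1 + M)/((2*M)) = (-1 + M)*(1/(2*M)) = (-1 + M)/(2*M))
-33 + (L(b(2)) + 4*(-1))*(-19) = -33 + ((-1 + 3*(9 + 4*2)/(2 + 2))/(2*((3*(9 + 4*2)/(2 + 2)))) + 4*(-1))*(-19) = -33 + ((-1 + 3*(9 + 8)/4)/(2*((3*(9 + 8)/4))) - 4)*(-19) = -33 + ((-1 + 3*(¼)*17)/(2*((3*(¼)*17))) - 4)*(-19) = -33 + ((-1 + 51/4)/(2*(51/4)) - 4)*(-19) = -33 + ((½)*(4/51)*(47/4) - 4)*(-19) = -33 + (47/102 - 4)*(-19) = -33 - 361/102*(-19) = -33 + 6859/102 = 3493/102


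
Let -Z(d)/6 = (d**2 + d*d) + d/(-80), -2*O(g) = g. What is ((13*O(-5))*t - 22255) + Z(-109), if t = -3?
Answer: -6597307/40 ≈ -1.6493e+5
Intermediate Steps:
O(g) = -g/2
Z(d) = -12*d**2 + 3*d/40 (Z(d) = -6*((d**2 + d*d) + d/(-80)) = -6*((d**2 + d**2) + d*(-1/80)) = -6*(2*d**2 - d/80) = -12*d**2 + 3*d/40)
((13*O(-5))*t - 22255) + Z(-109) = ((13*(-1/2*(-5)))*(-3) - 22255) + (3/40)*(-109)*(1 - 160*(-109)) = ((13*(5/2))*(-3) - 22255) + (3/40)*(-109)*(1 + 17440) = ((65/2)*(-3) - 22255) + (3/40)*(-109)*17441 = (-195/2 - 22255) - 5703207/40 = -44705/2 - 5703207/40 = -6597307/40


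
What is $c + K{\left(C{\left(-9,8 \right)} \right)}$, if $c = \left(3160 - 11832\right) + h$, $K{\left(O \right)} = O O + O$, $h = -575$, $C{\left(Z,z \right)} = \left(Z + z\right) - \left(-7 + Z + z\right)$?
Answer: $-9191$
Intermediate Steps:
$C{\left(Z,z \right)} = 7$ ($C{\left(Z,z \right)} = \left(Z + z\right) - \left(-7 + Z + z\right) = 7$)
$K{\left(O \right)} = O + O^{2}$ ($K{\left(O \right)} = O^{2} + O = O + O^{2}$)
$c = -9247$ ($c = \left(3160 - 11832\right) - 575 = -8672 - 575 = -9247$)
$c + K{\left(C{\left(-9,8 \right)} \right)} = -9247 + 7 \left(1 + 7\right) = -9247 + 7 \cdot 8 = -9247 + 56 = -9191$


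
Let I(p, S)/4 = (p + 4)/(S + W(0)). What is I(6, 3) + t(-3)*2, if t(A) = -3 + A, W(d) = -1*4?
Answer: -52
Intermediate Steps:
W(d) = -4
I(p, S) = 4*(4 + p)/(-4 + S) (I(p, S) = 4*((p + 4)/(S - 4)) = 4*((4 + p)/(-4 + S)) = 4*(4 + p)/(-4 + S))
I(6, 3) + t(-3)*2 = 4*(4 + 6)/(-4 + 3) + (-3 - 3)*2 = 4*10/(-1) - 6*2 = 4*(-1)*10 - 12 = -40 - 12 = -52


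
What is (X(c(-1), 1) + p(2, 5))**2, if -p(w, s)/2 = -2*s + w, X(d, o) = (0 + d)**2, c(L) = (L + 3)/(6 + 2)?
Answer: 66049/256 ≈ 258.00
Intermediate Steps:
c(L) = 3/8 + L/8 (c(L) = (3 + L)/8 = (3 + L)*(1/8) = 3/8 + L/8)
X(d, o) = d**2
p(w, s) = -2*w + 4*s (p(w, s) = -2*(-2*s + w) = -2*(w - 2*s) = -2*w + 4*s)
(X(c(-1), 1) + p(2, 5))**2 = ((3/8 + (1/8)*(-1))**2 + (-2*2 + 4*5))**2 = ((3/8 - 1/8)**2 + (-4 + 20))**2 = ((1/4)**2 + 16)**2 = (1/16 + 16)**2 = (257/16)**2 = 66049/256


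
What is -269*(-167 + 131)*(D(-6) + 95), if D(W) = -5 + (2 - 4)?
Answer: 852192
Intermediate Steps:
D(W) = -7 (D(W) = -5 - 2 = -7)
-269*(-167 + 131)*(D(-6) + 95) = -269*(-167 + 131)*(-7 + 95) = -(-9684)*88 = -269*(-3168) = 852192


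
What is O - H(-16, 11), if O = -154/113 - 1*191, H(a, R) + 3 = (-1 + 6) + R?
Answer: -23206/113 ≈ -205.36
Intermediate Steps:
H(a, R) = 2 + R (H(a, R) = -3 + ((-1 + 6) + R) = -3 + (5 + R) = 2 + R)
O = -21737/113 (O = -154*1/113 - 191 = -154/113 - 191 = -21737/113 ≈ -192.36)
O - H(-16, 11) = -21737/113 - (2 + 11) = -21737/113 - 1*13 = -21737/113 - 13 = -23206/113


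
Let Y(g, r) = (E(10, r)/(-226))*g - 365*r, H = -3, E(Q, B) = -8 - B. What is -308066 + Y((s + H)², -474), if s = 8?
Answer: -15267153/113 ≈ -1.3511e+5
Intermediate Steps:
Y(g, r) = -365*r + g*(4/113 + r/226) (Y(g, r) = ((-8 - r)/(-226))*g - 365*r = ((-8 - r)*(-1/226))*g - 365*r = (4/113 + r/226)*g - 365*r = g*(4/113 + r/226) - 365*r = -365*r + g*(4/113 + r/226))
-308066 + Y((s + H)², -474) = -308066 + (-365*(-474) + (8 - 3)²*(8 - 474)/226) = -308066 + (173010 + (1/226)*5²*(-466)) = -308066 + (173010 + (1/226)*25*(-466)) = -308066 + (173010 - 5825/113) = -308066 + 19544305/113 = -15267153/113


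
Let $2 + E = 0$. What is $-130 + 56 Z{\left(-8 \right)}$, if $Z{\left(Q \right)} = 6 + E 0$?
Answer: $206$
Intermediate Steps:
$E = -2$ ($E = -2 + 0 = -2$)
$Z{\left(Q \right)} = 6$ ($Z{\left(Q \right)} = 6 - 0 = 6 + 0 = 6$)
$-130 + 56 Z{\left(-8 \right)} = -130 + 56 \cdot 6 = -130 + 336 = 206$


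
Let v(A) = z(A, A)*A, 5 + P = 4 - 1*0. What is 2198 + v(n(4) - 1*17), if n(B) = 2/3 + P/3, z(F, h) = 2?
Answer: 6494/3 ≈ 2164.7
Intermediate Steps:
P = -1 (P = -5 + (4 - 1*0) = -5 + (4 + 0) = -5 + 4 = -1)
n(B) = ⅓ (n(B) = 2/3 - 1/3 = 2*(⅓) - 1*⅓ = ⅔ - ⅓ = ⅓)
v(A) = 2*A
2198 + v(n(4) - 1*17) = 2198 + 2*(⅓ - 1*17) = 2198 + 2*(⅓ - 17) = 2198 + 2*(-50/3) = 2198 - 100/3 = 6494/3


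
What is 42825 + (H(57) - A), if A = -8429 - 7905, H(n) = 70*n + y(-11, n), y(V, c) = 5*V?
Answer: 63094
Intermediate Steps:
H(n) = -55 + 70*n (H(n) = 70*n + 5*(-11) = 70*n - 55 = -55 + 70*n)
A = -16334
42825 + (H(57) - A) = 42825 + ((-55 + 70*57) - 1*(-16334)) = 42825 + ((-55 + 3990) + 16334) = 42825 + (3935 + 16334) = 42825 + 20269 = 63094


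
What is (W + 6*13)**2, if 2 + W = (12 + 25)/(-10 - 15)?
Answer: 3470769/625 ≈ 5553.2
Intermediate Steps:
W = -87/25 (W = -2 + (12 + 25)/(-10 - 15) = -2 + 37/(-25) = -2 + 37*(-1/25) = -2 - 37/25 = -87/25 ≈ -3.4800)
(W + 6*13)**2 = (-87/25 + 6*13)**2 = (-87/25 + 78)**2 = (1863/25)**2 = 3470769/625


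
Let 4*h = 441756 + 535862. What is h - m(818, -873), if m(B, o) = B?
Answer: 487173/2 ≈ 2.4359e+5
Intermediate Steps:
h = 488809/2 (h = (441756 + 535862)/4 = (¼)*977618 = 488809/2 ≈ 2.4440e+5)
h - m(818, -873) = 488809/2 - 1*818 = 488809/2 - 818 = 487173/2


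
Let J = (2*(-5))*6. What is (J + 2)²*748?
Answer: 2516272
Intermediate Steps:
J = -60 (J = -10*6 = -60)
(J + 2)²*748 = (-60 + 2)²*748 = (-58)²*748 = 3364*748 = 2516272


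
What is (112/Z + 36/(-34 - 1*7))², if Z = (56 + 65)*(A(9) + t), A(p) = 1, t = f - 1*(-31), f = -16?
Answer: 16556761/24611521 ≈ 0.67272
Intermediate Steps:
t = 15 (t = -16 - 1*(-31) = -16 + 31 = 15)
Z = 1936 (Z = (56 + 65)*(1 + 15) = 121*16 = 1936)
(112/Z + 36/(-34 - 1*7))² = (112/1936 + 36/(-34 - 1*7))² = (112*(1/1936) + 36/(-34 - 7))² = (7/121 + 36/(-41))² = (7/121 + 36*(-1/41))² = (7/121 - 36/41)² = (-4069/4961)² = 16556761/24611521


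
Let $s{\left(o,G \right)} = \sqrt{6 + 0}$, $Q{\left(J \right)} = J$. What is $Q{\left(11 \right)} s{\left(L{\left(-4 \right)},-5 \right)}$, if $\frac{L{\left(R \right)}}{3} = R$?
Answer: $11 \sqrt{6} \approx 26.944$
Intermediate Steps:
$L{\left(R \right)} = 3 R$
$s{\left(o,G \right)} = \sqrt{6}$
$Q{\left(11 \right)} s{\left(L{\left(-4 \right)},-5 \right)} = 11 \sqrt{6}$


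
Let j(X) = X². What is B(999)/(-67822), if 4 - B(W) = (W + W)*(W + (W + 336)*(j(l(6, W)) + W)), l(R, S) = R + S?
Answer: 1348368320959/33911 ≈ 3.9762e+7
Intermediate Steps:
B(W) = 4 - 2*W*(W + (336 + W)*(W + (6 + W)²)) (B(W) = 4 - (W + W)*(W + (W + 336)*((6 + W)² + W)) = 4 - 2*W*(W + (336 + W)*(W + (6 + W)²)))
B(999)/(-67822) = (4 - 24192*999 - 8810*999² - 698*999³ - 2*999⁴)/(-67822) = (4 - 24167808 - 8810*998001 - 698*997002999 - 2*996005996001)*(-1/67822) = (4 - 24167808 - 8792388810 - 695908093302 - 1992011992002)*(-1/67822) = -2696736641918*(-1/67822) = 1348368320959/33911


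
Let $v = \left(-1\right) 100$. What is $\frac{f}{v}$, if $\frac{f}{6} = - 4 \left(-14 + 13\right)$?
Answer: $- \frac{6}{25} \approx -0.24$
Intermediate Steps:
$v = -100$
$f = 24$ ($f = 6 \left(- 4 \left(-14 + 13\right)\right) = 6 \left(\left(-4\right) \left(-1\right)\right) = 6 \cdot 4 = 24$)
$\frac{f}{v} = \frac{24}{-100} = 24 \left(- \frac{1}{100}\right) = - \frac{6}{25}$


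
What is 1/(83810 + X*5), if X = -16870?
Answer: -1/540 ≈ -0.0018519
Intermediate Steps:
1/(83810 + X*5) = 1/(83810 - 16870*5) = 1/(83810 - 84350) = 1/(-540) = -1/540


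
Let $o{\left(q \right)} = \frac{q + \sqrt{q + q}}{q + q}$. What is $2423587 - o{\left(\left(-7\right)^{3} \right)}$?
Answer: $\frac{4847173}{2} + \frac{i \sqrt{14}}{98} \approx 2.4236 \cdot 10^{6} + 0.03818 i$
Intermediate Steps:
$o{\left(q \right)} = \frac{q + \sqrt{2} \sqrt{q}}{2 q}$ ($o{\left(q \right)} = \frac{q + \sqrt{2 q}}{2 q} = \left(q + \sqrt{2} \sqrt{q}\right) \frac{1}{2 q} = \frac{q + \sqrt{2} \sqrt{q}}{2 q}$)
$2423587 - o{\left(\left(-7\right)^{3} \right)} = 2423587 - \left(\frac{1}{2} + \frac{\sqrt{2}}{2 \cdot 7 i \sqrt{7}}\right) = 2423587 - \left(\frac{1}{2} + \frac{\sqrt{2} \left(- \frac{i \sqrt{7}}{49}\right)}{2}\right) = 2423587 - \left(\frac{1}{2} - \frac{i \sqrt{14}}{98}\right) = \frac{4847173}{2} + \frac{i \sqrt{14}}{98}$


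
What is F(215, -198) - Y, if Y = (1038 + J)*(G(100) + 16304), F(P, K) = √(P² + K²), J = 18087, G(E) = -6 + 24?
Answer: -312158250 + √85429 ≈ -3.1216e+8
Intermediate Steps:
G(E) = 18
F(P, K) = √(K² + P²)
Y = 312158250 (Y = (1038 + 18087)*(18 + 16304) = 19125*16322 = 312158250)
F(215, -198) - Y = √((-198)² + 215²) - 1*312158250 = √(39204 + 46225) - 312158250 = √85429 - 312158250 = -312158250 + √85429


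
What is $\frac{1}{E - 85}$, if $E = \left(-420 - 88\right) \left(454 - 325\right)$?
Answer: $- \frac{1}{65617} \approx -1.524 \cdot 10^{-5}$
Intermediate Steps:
$E = -65532$ ($E = \left(-508\right) 129 = -65532$)
$\frac{1}{E - 85} = \frac{1}{-65532 - 85} = \frac{1}{-65617} = - \frac{1}{65617}$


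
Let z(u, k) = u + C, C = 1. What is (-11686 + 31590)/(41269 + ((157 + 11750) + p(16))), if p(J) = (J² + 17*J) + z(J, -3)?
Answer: 19904/53721 ≈ 0.37051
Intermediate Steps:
z(u, k) = 1 + u (z(u, k) = u + 1 = 1 + u)
p(J) = 1 + J² + 18*J (p(J) = (J² + 17*J) + (1 + J) = 1 + J² + 18*J)
(-11686 + 31590)/(41269 + ((157 + 11750) + p(16))) = (-11686 + 31590)/(41269 + ((157 + 11750) + (1 + 16² + 18*16))) = 19904/(41269 + (11907 + (1 + 256 + 288))) = 19904/(41269 + (11907 + 545)) = 19904/(41269 + 12452) = 19904/53721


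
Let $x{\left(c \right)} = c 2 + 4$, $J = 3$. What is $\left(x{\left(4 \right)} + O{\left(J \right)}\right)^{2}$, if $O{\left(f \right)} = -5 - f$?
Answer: $16$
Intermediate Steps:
$x{\left(c \right)} = 4 + 2 c$ ($x{\left(c \right)} = 2 c + 4 = 4 + 2 c$)
$\left(x{\left(4 \right)} + O{\left(J \right)}\right)^{2} = \left(\left(4 + 2 \cdot 4\right) - 8\right)^{2} = \left(\left(4 + 8\right) - 8\right)^{2} = \left(12 - 8\right)^{2} = 4^{2} = 16$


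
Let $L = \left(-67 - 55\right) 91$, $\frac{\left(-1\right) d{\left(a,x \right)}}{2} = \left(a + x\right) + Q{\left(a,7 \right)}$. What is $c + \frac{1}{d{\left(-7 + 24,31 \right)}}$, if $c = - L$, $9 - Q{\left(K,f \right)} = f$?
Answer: $\frac{1110199}{100} \approx 11102.0$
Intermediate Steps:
$Q{\left(K,f \right)} = 9 - f$
$d{\left(a,x \right)} = -4 - 2 a - 2 x$ ($d{\left(a,x \right)} = - 2 \left(\left(a + x\right) + \left(9 - 7\right)\right) = - 2 \left(\left(a + x\right) + 2\right) = - 2 \left(2 + a + x\right) = -4 - 2 a - 2 x$)
$L = -11102$ ($L = \left(-122\right) 91 = -11102$)
$c = 11102$ ($c = \left(-1\right) \left(-11102\right) = 11102$)
$c + \frac{1}{d{\left(-7 + 24,31 \right)}} = 11102 + \frac{1}{-4 - 2 \left(-7 + 24\right) - 62} = 11102 + \frac{1}{-4 - 34 - 62} = 11102 + \frac{1}{-100} = 11102 - \frac{1}{100} = \frac{1110199}{100}$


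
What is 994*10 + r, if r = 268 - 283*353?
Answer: -89691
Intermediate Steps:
r = -99631 (r = 268 - 99899 = -99631)
994*10 + r = 994*10 - 99631 = 9940 - 99631 = -89691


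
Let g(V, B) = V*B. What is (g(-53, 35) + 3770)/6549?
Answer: 1915/6549 ≈ 0.29241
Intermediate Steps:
g(V, B) = B*V
(g(-53, 35) + 3770)/6549 = (35*(-53) + 3770)/6549 = (-1855 + 3770)*(1/6549) = 1915*(1/6549) = 1915/6549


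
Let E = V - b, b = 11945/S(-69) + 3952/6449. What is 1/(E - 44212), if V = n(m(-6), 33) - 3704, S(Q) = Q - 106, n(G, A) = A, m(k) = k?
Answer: -225715/10792643004 ≈ -2.0914e-5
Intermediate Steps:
S(Q) = -106 + Q
b = -15268341/225715 (b = 11945/(-106 - 69) + 3952/6449 = 11945/(-175) + 3952*(1/6449) = 11945*(-1/175) + 3952/6449 = -2389/35 + 3952/6449 = -15268341/225715 ≈ -67.644)
V = -3671 (V = 33 - 3704 = -3671)
E = -813331424/225715 (E = -3671 - 1*(-15268341/225715) = -3671 + 15268341/225715 = -813331424/225715 ≈ -3603.4)
1/(E - 44212) = 1/(-813331424/225715 - 44212) = 1/(-10792643004/225715) = -225715/10792643004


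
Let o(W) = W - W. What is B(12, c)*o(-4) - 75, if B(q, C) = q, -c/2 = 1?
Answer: -75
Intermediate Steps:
o(W) = 0
c = -2 (c = -2*1 = -2)
B(12, c)*o(-4) - 75 = 12*0 - 75 = 0 - 75 = -75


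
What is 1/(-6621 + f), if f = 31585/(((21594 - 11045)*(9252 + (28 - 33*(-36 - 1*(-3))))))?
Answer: -109382581/724222037216 ≈ -0.00015103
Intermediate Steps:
f = 31585/109382581 (f = 31585/((10549*(9252 + (28 - 33*(-36 + 3))))) = 31585/((10549*(9252 + (28 - 33*(-33))))) = 31585/((10549*(9252 + (28 + 1089)))) = 31585/((10549*(9252 + 1117))) = 31585/((10549*10369)) = 31585/109382581 ≈ 0.00028876)
1/(-6621 + f) = 1/(-6621 + 31585/109382581) = 1/(-724222037216/109382581) = -109382581/724222037216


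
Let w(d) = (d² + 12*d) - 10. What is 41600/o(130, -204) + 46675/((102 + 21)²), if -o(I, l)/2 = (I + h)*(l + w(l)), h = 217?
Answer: 315296532725/102249633951 ≈ 3.0836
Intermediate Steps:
w(d) = -10 + d² + 12*d
o(I, l) = -2*(217 + I)*(-10 + l² + 13*l) (o(I, l) = -2*(I + 217)*(l + (-10 + l² + 12*l)) = -2*(217 + I)*(-10 + l² + 13*l))
41600/o(130, -204) + 46675/((102 + 21)²) = 41600/(4340 - 5642*(-204) - 434*(-204)² - 2*130*(-204) - 2*130*(-10 + (-204)² + 12*(-204))) + 46675/((102 + 21)²) = 41600/(4340 + 1150968 - 434*41616 + 53040 - 2*130*(-10 + 41616 - 2448)) + 46675/(123²) = 41600/(4340 + 1150968 - 18061344 + 53040 - 2*130*39158) + 46675/15129 = 41600/(4340 + 1150968 - 18061344 + 53040 - 10181080) + 46675*(1/15129) = 41600/(-27034076) + 46675/15129 = 41600*(-1/27034076) + 46675/15129 = -10400/6758519 + 46675/15129 = 315296532725/102249633951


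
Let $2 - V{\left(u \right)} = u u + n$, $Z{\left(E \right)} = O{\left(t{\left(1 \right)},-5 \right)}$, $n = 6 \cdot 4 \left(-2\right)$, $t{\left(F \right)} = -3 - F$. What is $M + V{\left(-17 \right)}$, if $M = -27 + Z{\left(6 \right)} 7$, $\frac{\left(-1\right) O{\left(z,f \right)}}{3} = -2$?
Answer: $-224$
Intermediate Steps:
$O{\left(z,f \right)} = 6$ ($O{\left(z,f \right)} = \left(-3\right) \left(-2\right) = 6$)
$n = -48$ ($n = 24 \left(-2\right) = -48$)
$Z{\left(E \right)} = 6$
$V{\left(u \right)} = 50 - u^{2}$ ($V{\left(u \right)} = 2 - \left(u u - 48\right) = 2 - \left(u^{2} - 48\right) = 2 - \left(-48 + u^{2}\right) = 50 - u^{2}$)
$M = 15$ ($M = -27 + 6 \cdot 7 = -27 + 42 = 15$)
$M + V{\left(-17 \right)} = 15 + \left(50 - \left(-17\right)^{2}\right) = 15 + \left(50 - 289\right) = 15 - 239 = -224$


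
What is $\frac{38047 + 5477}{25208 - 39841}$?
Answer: $- \frac{43524}{14633} \approx -2.9744$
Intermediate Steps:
$\frac{38047 + 5477}{25208 - 39841} = \frac{43524}{-14633} = 43524 \left(- \frac{1}{14633}\right) = - \frac{43524}{14633}$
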